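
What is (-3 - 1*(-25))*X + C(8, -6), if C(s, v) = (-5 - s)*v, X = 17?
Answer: 452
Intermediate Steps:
C(s, v) = v*(-5 - s)
(-3 - 1*(-25))*X + C(8, -6) = (-3 - 1*(-25))*17 - 1*(-6)*(5 + 8) = (-3 + 25)*17 - 1*(-6)*13 = 22*17 + 78 = 374 + 78 = 452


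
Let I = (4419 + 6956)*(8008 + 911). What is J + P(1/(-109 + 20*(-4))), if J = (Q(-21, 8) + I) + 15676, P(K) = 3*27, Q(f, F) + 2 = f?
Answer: 101469359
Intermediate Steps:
Q(f, F) = -2 + f
I = 101453625 (I = 11375*8919 = 101453625)
P(K) = 81
J = 101469278 (J = ((-2 - 21) + 101453625) + 15676 = (-23 + 101453625) + 15676 = 101453602 + 15676 = 101469278)
J + P(1/(-109 + 20*(-4))) = 101469278 + 81 = 101469359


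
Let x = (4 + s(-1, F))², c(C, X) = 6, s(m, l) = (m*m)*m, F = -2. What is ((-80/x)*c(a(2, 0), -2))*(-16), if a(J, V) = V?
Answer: 2560/3 ≈ 853.33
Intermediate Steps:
s(m, l) = m³ (s(m, l) = m²*m = m³)
x = 9 (x = (4 + (-1)³)² = (4 - 1)² = 3² = 9)
((-80/x)*c(a(2, 0), -2))*(-16) = (-80/9*6)*(-16) = (-80*⅑*6)*(-16) = -80/9*6*(-16) = -160/3*(-16) = 2560/3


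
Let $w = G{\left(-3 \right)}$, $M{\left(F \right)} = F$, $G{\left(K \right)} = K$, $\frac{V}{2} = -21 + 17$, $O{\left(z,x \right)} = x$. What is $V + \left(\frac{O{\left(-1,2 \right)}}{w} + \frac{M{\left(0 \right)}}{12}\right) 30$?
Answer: $-28$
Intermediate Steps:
$V = -8$ ($V = 2 \left(-21 + 17\right) = 2 \left(-4\right) = -8$)
$w = -3$
$V + \left(\frac{O{\left(-1,2 \right)}}{w} + \frac{M{\left(0 \right)}}{12}\right) 30 = -8 + \left(\frac{2}{-3} + \frac{0}{12}\right) 30 = -8 + \left(2 \left(- \frac{1}{3}\right) + 0 \cdot \frac{1}{12}\right) 30 = -8 + \left(- \frac{2}{3} + 0\right) 30 = -8 - 20 = -28$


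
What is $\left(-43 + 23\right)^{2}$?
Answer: $400$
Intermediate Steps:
$\left(-43 + 23\right)^{2} = \left(-20\right)^{2} = 400$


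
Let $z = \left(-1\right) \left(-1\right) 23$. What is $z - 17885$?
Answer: $-17862$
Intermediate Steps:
$z = 23$ ($z = 1 \cdot 23 = 23$)
$z - 17885 = 23 - 17885 = -17862$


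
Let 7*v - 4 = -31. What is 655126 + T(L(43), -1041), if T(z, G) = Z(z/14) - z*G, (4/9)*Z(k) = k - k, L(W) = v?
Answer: 4557775/7 ≈ 6.5111e+5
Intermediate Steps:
v = -27/7 (v = 4/7 + (⅐)*(-31) = 4/7 - 31/7 = -27/7 ≈ -3.8571)
L(W) = -27/7
Z(k) = 0 (Z(k) = 9*(k - k)/4 = (9/4)*0 = 0)
T(z, G) = -G*z (T(z, G) = 0 - z*G = 0 - G*z = -G*z)
655126 + T(L(43), -1041) = 655126 - 1*(-1041)*(-27/7) = 655126 - 28107/7 = 4557775/7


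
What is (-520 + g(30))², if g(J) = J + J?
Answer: 211600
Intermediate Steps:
g(J) = 2*J
(-520 + g(30))² = (-520 + 2*30)² = (-520 + 60)² = (-460)² = 211600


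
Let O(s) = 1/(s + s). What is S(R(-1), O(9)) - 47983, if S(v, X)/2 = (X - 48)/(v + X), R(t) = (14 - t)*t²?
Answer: -13005119/271 ≈ -47989.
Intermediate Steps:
R(t) = t²*(14 - t)
O(s) = 1/(2*s)
S(v, X) = 2*(-48 + X)/(X + v) (S(v, X) = 2*((X - 48)/(v + X)) = 2*((-48 + X)/(X + v)) = 2*(-48 + X)/(X + v))
S(R(-1), O(9)) - 47983 = 2*(-48 + (½)/9)/((½)/9 + (-1)²*(14 - 1*(-1))) - 47983 = 2*(-48 + (½)*(⅑))/((½)*(⅑) + 1*(14 + 1)) - 47983 = 2*(-48 + 1/18)/(1/18 + 1*15) - 47983 = 2*(-863/18)/(1/18 + 15) - 47983 = 2*(-863/18)/(271/18) - 47983 = 2*(18/271)*(-863/18) - 47983 = -1726/271 - 47983 = -13005119/271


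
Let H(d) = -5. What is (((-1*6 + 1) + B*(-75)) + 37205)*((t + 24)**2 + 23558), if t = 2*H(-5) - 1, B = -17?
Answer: 912896325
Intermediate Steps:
t = -11 (t = 2*(-5) - 1 = -10 - 1 = -11)
(((-1*6 + 1) + B*(-75)) + 37205)*((t + 24)**2 + 23558) = (((-1*6 + 1) - 17*(-75)) + 37205)*((-11 + 24)**2 + 23558) = (((-6 + 1) + 1275) + 37205)*(13**2 + 23558) = ((-5 + 1275) + 37205)*(169 + 23558) = (1270 + 37205)*23727 = 38475*23727 = 912896325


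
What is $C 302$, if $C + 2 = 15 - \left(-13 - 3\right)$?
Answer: $8758$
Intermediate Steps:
$C = 29$ ($C = -2 + \left(15 - \left(-13 - 3\right)\right) = -2 + \left(15 - -16\right) = -2 + \left(15 + 16\right) = -2 + 31 = 29$)
$C 302 = 29 \cdot 302 = 8758$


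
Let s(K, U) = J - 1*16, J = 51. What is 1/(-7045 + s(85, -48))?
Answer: -1/7010 ≈ -0.00014265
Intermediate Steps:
s(K, U) = 35 (s(K, U) = 51 - 1*16 = 51 - 16 = 35)
1/(-7045 + s(85, -48)) = 1/(-7045 + 35) = 1/(-7010) = -1/7010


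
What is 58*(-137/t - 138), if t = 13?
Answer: -111998/13 ≈ -8615.2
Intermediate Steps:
58*(-137/t - 138) = 58*(-137/13 - 138) = 58*(-1931/13) = -111998/13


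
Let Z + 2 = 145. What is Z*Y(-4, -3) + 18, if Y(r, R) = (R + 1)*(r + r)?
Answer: 2306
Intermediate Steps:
Y(r, R) = 2*r*(1 + R) (Y(r, R) = (1 + R)*(2*r) = 2*r*(1 + R))
Z = 143 (Z = -2 + 145 = 143)
Z*Y(-4, -3) + 18 = 143*(2*(-4)*(1 - 3)) + 18 = 143*(2*(-4)*(-2)) + 18 = 143*16 + 18 = 2288 + 18 = 2306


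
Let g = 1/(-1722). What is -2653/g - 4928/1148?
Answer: 187306930/41 ≈ 4.5685e+6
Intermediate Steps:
g = -1/1722 ≈ -0.00058072
-2653/g - 4928/1148 = -2653/(-1/1722) - 4928/1148 = -2653*(-1722) - 4928*1/1148 = 4568466 - 176/41 = 187306930/41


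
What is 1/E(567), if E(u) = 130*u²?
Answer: 1/41793570 ≈ 2.3927e-8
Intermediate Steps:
1/E(567) = 1/(130*567²) = 1/(130*321489) = 1/41793570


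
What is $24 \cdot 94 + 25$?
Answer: $2281$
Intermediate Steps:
$24 \cdot 94 + 25 = 2256 + 25 = 2281$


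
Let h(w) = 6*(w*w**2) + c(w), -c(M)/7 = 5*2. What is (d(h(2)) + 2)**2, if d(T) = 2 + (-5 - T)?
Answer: 441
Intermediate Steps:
c(M) = -70 (c(M) = -35*2 = -7*10 = -70)
h(w) = -70 + 6*w**3 (h(w) = 6*(w*w**2) - 70 = 6*w**3 - 70 = -70 + 6*w**3)
d(T) = -3 - T
(d(h(2)) + 2)**2 = ((-3 - (-70 + 6*2**3)) + 2)**2 = ((-3 - (-70 + 6*8)) + 2)**2 = ((-3 - (-70 + 48)) + 2)**2 = ((-3 - 1*(-22)) + 2)**2 = ((-3 + 22) + 2)**2 = (19 + 2)**2 = 21**2 = 441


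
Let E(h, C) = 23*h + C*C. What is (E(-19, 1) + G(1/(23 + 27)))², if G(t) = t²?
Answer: 1188097820001/6250000 ≈ 1.9010e+5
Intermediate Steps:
E(h, C) = C² + 23*h (E(h, C) = 23*h + C² = C² + 23*h)
(E(-19, 1) + G(1/(23 + 27)))² = ((1² + 23*(-19)) + (1/(23 + 27))²)² = ((1 - 437) + (1/50)²)² = (-436 + (1/50)²)² = (-436 + 1/2500)² = (-1089999/2500)² = 1188097820001/6250000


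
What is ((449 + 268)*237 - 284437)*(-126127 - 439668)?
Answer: 64788053860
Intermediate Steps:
((449 + 268)*237 - 284437)*(-126127 - 439668) = (717*237 - 284437)*(-565795) = (169929 - 284437)*(-565795) = -114508*(-565795) = 64788053860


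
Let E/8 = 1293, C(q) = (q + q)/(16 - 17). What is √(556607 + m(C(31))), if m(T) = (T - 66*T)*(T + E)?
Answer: √41993067 ≈ 6480.2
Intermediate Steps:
C(q) = -2*q (C(q) = (2*q)/(-1) = (2*q)*(-1) = -2*q)
E = 10344 (E = 8*1293 = 10344)
m(T) = -65*T*(10344 + T) (m(T) = (T - 66*T)*(T + 10344) = (-65*T)*(10344 + T) = -65*T*(10344 + T))
√(556607 + m(C(31))) = √(556607 - 65*(-2*31)*(10344 - 2*31)) = √(556607 - 65*(-62)*(10344 - 62)) = √(556607 - 65*(-62)*10282) = √(556607 + 41436460) = √41993067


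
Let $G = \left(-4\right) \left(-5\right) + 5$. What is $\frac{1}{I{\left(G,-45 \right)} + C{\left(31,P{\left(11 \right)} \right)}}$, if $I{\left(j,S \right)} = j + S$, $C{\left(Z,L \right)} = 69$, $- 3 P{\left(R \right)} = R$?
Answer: $\frac{1}{49} \approx 0.020408$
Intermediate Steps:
$P{\left(R \right)} = - \frac{R}{3}$
$G = 25$ ($G = 20 + 5 = 25$)
$I{\left(j,S \right)} = S + j$
$\frac{1}{I{\left(G,-45 \right)} + C{\left(31,P{\left(11 \right)} \right)}} = \frac{1}{\left(-45 + 25\right) + 69} = \frac{1}{-20 + 69} = \frac{1}{49}$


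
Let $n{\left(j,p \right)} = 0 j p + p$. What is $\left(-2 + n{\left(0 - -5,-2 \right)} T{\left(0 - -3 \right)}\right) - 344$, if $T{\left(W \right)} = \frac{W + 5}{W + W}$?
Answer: $- \frac{1046}{3} \approx -348.67$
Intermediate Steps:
$n{\left(j,p \right)} = p$ ($n{\left(j,p \right)} = 0 p + p = 0 + p = p$)
$T{\left(W \right)} = \frac{5 + W}{2 W}$
$\left(-2 + n{\left(0 - -5,-2 \right)} T{\left(0 - -3 \right)}\right) - 344 = \left(-2 - 2 \frac{5 + \left(0 - -3\right)}{2 \left(0 - -3\right)}\right) - 344 = \left(-2 - 2 \frac{5 + \left(0 + 3\right)}{2 \left(0 + 3\right)}\right) - 344 = \left(-2 - 2 \frac{5 + 3}{2 \cdot 3}\right) - 344 = \left(-2 - 2 \cdot \frac{1}{2} \cdot \frac{1}{3} \cdot 8\right) - 344 = \left(-2 - \frac{8}{3}\right) - 344 = - \frac{14}{3} - 344 = - \frac{1046}{3}$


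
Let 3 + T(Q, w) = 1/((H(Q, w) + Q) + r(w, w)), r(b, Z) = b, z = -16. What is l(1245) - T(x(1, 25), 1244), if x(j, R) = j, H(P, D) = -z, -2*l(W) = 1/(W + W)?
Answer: 18833099/6279780 ≈ 2.9990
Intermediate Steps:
l(W) = -1/(4*W) (l(W) = -1/(2*(W + W)) = -1/(2*W)/2 = -1/(4*W))
H(P, D) = 16 (H(P, D) = -1*(-16) = 16)
T(Q, w) = -3 + 1/(16 + Q + w) (T(Q, w) = -3 + 1/((16 + Q) + w) = -3 + 1/(16 + Q + w))
l(1245) - T(x(1, 25), 1244) = -¼/1245 - (-47 - 3*1 - 3*1244)/(16 + 1 + 1244) = -¼*1/1245 - (-47 - 3 - 3732)/1261 = -1/4980 - (-3782)/1261 = -1/4980 - 1*(-3782/1261) = -1/4980 + 3782/1261 = 18833099/6279780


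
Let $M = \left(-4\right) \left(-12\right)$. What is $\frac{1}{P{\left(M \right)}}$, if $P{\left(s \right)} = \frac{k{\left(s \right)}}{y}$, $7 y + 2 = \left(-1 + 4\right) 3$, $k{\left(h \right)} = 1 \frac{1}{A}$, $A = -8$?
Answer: $-8$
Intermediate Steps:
$k{\left(h \right)} = - \frac{1}{8}$ ($k{\left(h \right)} = 1 \frac{1}{-8} = 1 \left(- \frac{1}{8}\right) = - \frac{1}{8}$)
$y = 1$ ($y = - \frac{2}{7} + \frac{\left(-1 + 4\right) 3}{7} = - \frac{2}{7} + \frac{3 \cdot 3}{7} = - \frac{2}{7} + \frac{1}{7} \cdot 9 = - \frac{2}{7} + \frac{9}{7} = 1$)
$M = 48$
$P{\left(s \right)} = - \frac{1}{8}$ ($P{\left(s \right)} = - \frac{1}{8 \cdot 1} = \left(- \frac{1}{8}\right) 1 = - \frac{1}{8}$)
$\frac{1}{P{\left(M \right)}} = \frac{1}{- \frac{1}{8}} = -8$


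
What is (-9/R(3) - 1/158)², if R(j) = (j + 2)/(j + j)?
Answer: 72880369/624100 ≈ 116.78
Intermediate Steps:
R(j) = (2 + j)/(2*j) (R(j) = (2 + j)/((2*j)) = (2 + j)*(1/(2*j)) = (2 + j)/(2*j))
(-9/R(3) - 1/158)² = (-9*6/(2 + 3) - 1/158)² = (-9/((½)*(⅓)*5) - 1*1/158)² = (-9/⅚ - 1/158)² = (-9*6/5 - 1/158)² = (-54/5 - 1/158)² = (-8537/790)² = 72880369/624100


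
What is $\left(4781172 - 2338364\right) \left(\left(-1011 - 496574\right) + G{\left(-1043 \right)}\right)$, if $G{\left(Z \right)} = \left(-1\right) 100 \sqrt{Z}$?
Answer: $-1215504618680 - 244280800 i \sqrt{1043} \approx -1.2155 \cdot 10^{12} - 7.8892 \cdot 10^{9} i$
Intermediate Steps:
$G{\left(Z \right)} = - 100 \sqrt{Z}$
$\left(4781172 - 2338364\right) \left(\left(-1011 - 496574\right) + G{\left(-1043 \right)}\right) = \left(4781172 - 2338364\right) \left(\left(-1011 - 496574\right) - 100 \sqrt{-1043}\right) = 2442808 \left(\left(-1011 - 496574\right) - 100 i \sqrt{1043}\right) = 2442808 \left(-497585 - 100 i \sqrt{1043}\right) = -1215504618680 - 244280800 i \sqrt{1043}$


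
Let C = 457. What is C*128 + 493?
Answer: 58989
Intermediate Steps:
C*128 + 493 = 457*128 + 493 = 58496 + 493 = 58989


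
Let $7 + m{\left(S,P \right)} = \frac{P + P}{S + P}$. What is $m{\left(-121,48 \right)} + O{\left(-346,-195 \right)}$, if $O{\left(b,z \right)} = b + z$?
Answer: $- \frac{40100}{73} \approx -549.32$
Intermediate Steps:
$m{\left(S,P \right)} = -7 + \frac{2 P}{P + S}$ ($m{\left(S,P \right)} = -7 + \frac{P + P}{S + P} = -7 + \frac{2 P}{P + S}$)
$m{\left(-121,48 \right)} + O{\left(-346,-195 \right)} = \frac{\left(-7\right) \left(-121\right) - 240}{48 - 121} - 541 = \frac{847 - 240}{-73} - 541 = \left(- \frac{1}{73}\right) 607 - 541 = - \frac{607}{73} - 541 = - \frac{40100}{73}$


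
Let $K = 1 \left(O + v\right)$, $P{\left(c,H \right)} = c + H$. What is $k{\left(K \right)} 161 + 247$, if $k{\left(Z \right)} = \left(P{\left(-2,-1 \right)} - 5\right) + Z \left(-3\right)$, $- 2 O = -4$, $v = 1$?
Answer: $-2490$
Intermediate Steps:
$O = 2$ ($O = \left(- \frac{1}{2}\right) \left(-4\right) = 2$)
$P{\left(c,H \right)} = H + c$
$K = 3$ ($K = 1 \left(2 + 1\right) = 1 \cdot 3 = 3$)
$k{\left(Z \right)} = -8 - 3 Z$ ($k{\left(Z \right)} = \left(\left(-1 - 2\right) - 5\right) + Z \left(-3\right) = \left(-3 - 5\right) - 3 Z = -8 - 3 Z$)
$k{\left(K \right)} 161 + 247 = \left(-8 - 9\right) 161 + 247 = \left(-17\right) 161 + 247 = -2737 + 247 = -2490$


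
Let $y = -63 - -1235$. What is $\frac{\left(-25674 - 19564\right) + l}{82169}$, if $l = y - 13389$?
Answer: $- \frac{57455}{82169} \approx -0.69923$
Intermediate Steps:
$y = 1172$ ($y = -63 + 1235 = 1172$)
$l = -12217$ ($l = 1172 - 13389 = -12217$)
$\frac{\left(-25674 - 19564\right) + l}{82169} = \frac{\left(-25674 - 19564\right) - 12217}{82169} = \left(-45238 - 12217\right) \frac{1}{82169} = \left(-57455\right) \frac{1}{82169} = - \frac{57455}{82169}$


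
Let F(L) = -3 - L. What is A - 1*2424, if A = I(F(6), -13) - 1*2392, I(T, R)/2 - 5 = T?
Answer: -4824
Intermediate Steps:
I(T, R) = 10 + 2*T
A = -2400 (A = (10 + 2*(-3 - 1*6)) - 1*2392 = (10 + 2*(-3 - 6)) - 2392 = (10 + 2*(-9)) - 2392 = (10 - 18) - 2392 = -8 - 2392 = -2400)
A - 1*2424 = -2400 - 1*2424 = -2400 - 2424 = -4824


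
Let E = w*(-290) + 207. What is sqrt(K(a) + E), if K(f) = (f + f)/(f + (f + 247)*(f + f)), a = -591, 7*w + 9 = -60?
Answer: sqrt(70895812071)/4809 ≈ 55.368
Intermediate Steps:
w = -69/7 (w = -9/7 + (1/7)*(-60) = -9/7 - 60/7 = -69/7 ≈ -9.8571)
E = 21459/7 (E = -69/7*(-290) + 207 = 20010/7 + 207 = 21459/7 ≈ 3065.6)
K(f) = 2*f/(f + 2*f*(247 + f)) (K(f) = (2*f)/(f + (247 + f)*(2*f)) = (2*f)/(f + 2*f*(247 + f)) = 2*f/(f + 2*f*(247 + f)))
sqrt(K(a) + E) = sqrt(2/(495 + 2*(-591)) + 21459/7) = sqrt(2/(495 - 1182) + 21459/7) = sqrt(2/(-687) + 21459/7) = sqrt(2*(-1/687) + 21459/7) = sqrt(-2/687 + 21459/7) = sqrt(14742319/4809) = sqrt(70895812071)/4809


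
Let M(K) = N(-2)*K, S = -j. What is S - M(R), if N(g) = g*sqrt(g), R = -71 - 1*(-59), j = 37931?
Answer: -37931 - 24*I*sqrt(2) ≈ -37931.0 - 33.941*I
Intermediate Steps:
R = -12 (R = -71 + 59 = -12)
N(g) = g**(3/2)
S = -37931 (S = -1*37931 = -37931)
M(K) = -2*I*K*sqrt(2) (M(K) = (-2)**(3/2)*K = (-2*I*sqrt(2))*K = -2*I*K*sqrt(2))
S - M(R) = -37931 - (-2)*I*(-12)*sqrt(2) = -37931 - 24*I*sqrt(2)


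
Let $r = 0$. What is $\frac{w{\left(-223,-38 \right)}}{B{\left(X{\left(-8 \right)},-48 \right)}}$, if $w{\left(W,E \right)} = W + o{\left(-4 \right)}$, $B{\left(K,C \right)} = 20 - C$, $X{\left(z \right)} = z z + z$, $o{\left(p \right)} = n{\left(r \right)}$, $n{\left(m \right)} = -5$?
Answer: $- \frac{57}{17} \approx -3.3529$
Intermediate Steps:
$o{\left(p \right)} = -5$
$X{\left(z \right)} = z + z^{2}$ ($X{\left(z \right)} = z^{2} + z = z + z^{2}$)
$w{\left(W,E \right)} = -5 + W$ ($w{\left(W,E \right)} = W - 5 = -5 + W$)
$\frac{w{\left(-223,-38 \right)}}{B{\left(X{\left(-8 \right)},-48 \right)}} = \frac{-5 - 223}{20 - -48} = - \frac{228}{20 + 48} = - \frac{228}{68} = \left(-228\right) \frac{1}{68} = - \frac{57}{17}$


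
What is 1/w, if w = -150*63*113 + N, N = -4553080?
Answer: -1/5620930 ≈ -1.7791e-7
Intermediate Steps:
w = -5620930 (w = -150*63*113 - 4553080 = -9450*113 - 4553080 = -1067850 - 4553080 = -5620930)
1/w = 1/(-5620930) = -1/5620930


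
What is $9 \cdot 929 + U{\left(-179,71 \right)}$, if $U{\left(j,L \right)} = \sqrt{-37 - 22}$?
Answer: $8361 + i \sqrt{59} \approx 8361.0 + 7.6811 i$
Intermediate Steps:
$U{\left(j,L \right)} = i \sqrt{59}$ ($U{\left(j,L \right)} = \sqrt{-59} = i \sqrt{59}$)
$9 \cdot 929 + U{\left(-179,71 \right)} = 9 \cdot 929 + i \sqrt{59} = 8361 + i \sqrt{59}$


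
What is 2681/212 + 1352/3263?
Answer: 694979/53212 ≈ 13.061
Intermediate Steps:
2681/212 + 1352/3263 = 2681*(1/212) + 1352*(1/3263) = 2681/212 + 104/251 = 694979/53212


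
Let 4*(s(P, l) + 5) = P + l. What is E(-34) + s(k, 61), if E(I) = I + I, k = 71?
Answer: -40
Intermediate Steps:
E(I) = 2*I
s(P, l) = -5 + P/4 + l/4 (s(P, l) = -5 + (P + l)/4 = -5 + (P/4 + l/4) = -5 + P/4 + l/4)
E(-34) + s(k, 61) = 2*(-34) + (-5 + (1/4)*71 + (1/4)*61) = -68 + (-5 + 71/4 + 61/4) = -68 + 28 = -40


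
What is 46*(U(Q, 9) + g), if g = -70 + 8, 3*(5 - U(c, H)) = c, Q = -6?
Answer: -2530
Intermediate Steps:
U(c, H) = 5 - c/3
g = -62
46*(U(Q, 9) + g) = 46*((5 - 1/3*(-6)) - 62) = 46*((5 + 2) - 62) = 46*(7 - 62) = 46*(-55) = -2530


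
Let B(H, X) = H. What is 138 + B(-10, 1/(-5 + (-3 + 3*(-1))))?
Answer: 128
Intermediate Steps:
138 + B(-10, 1/(-5 + (-3 + 3*(-1)))) = 138 - 10 = 128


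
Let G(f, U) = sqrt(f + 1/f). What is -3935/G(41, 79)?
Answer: -3935*sqrt(82)/58 ≈ -614.36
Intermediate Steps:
-3935/G(41, 79) = -3935/sqrt(41 + 1/41) = -3935*sqrt(82)/58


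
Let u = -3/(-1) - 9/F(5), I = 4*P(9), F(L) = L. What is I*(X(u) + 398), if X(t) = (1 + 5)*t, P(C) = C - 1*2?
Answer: 56728/5 ≈ 11346.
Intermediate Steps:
P(C) = -2 + C (P(C) = C - 2 = -2 + C)
I = 28 (I = 4*(-2 + 9) = 4*7 = 28)
u = 6/5 (u = -3/(-1) - 9/5 = -3*(-1) - 9*⅕ = 3 - 9/5 = 6/5 ≈ 1.2000)
X(t) = 6*t
I*(X(u) + 398) = 28*(6*(6/5) + 398) = 28*(36/5 + 398) = 28*(2026/5) = 56728/5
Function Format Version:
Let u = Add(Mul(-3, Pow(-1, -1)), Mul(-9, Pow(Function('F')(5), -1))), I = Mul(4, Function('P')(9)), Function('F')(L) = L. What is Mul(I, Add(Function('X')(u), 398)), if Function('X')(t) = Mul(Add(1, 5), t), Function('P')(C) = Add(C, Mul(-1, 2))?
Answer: Rational(56728, 5) ≈ 11346.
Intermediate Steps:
Function('P')(C) = Add(-2, C) (Function('P')(C) = Add(C, -2) = Add(-2, C))
I = 28 (I = Mul(4, Add(-2, 9)) = Mul(4, 7) = 28)
u = Rational(6, 5) (u = Add(Mul(-3, Pow(-1, -1)), Mul(-9, Pow(5, -1))) = Add(Mul(-3, -1), Mul(-9, Rational(1, 5))) = Add(3, Rational(-9, 5)) = Rational(6, 5) ≈ 1.2000)
Function('X')(t) = Mul(6, t)
Mul(I, Add(Function('X')(u), 398)) = Mul(28, Add(Mul(6, Rational(6, 5)), 398)) = Mul(28, Add(Rational(36, 5), 398)) = Mul(28, Rational(2026, 5)) = Rational(56728, 5)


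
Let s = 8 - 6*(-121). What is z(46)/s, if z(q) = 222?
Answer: 111/367 ≈ 0.30245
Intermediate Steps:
s = 734 (s = 8 + 726 = 734)
z(46)/s = 222/734 = 222*(1/734) = 111/367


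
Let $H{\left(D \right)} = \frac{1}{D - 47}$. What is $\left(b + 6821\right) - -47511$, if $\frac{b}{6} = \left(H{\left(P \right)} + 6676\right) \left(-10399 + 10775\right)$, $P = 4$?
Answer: $\frac{649959428}{43} \approx 1.5115 \cdot 10^{7}$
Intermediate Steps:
$H{\left(D \right)} = \frac{1}{-47 + D}$
$b = \frac{647623152}{43}$ ($b = 6 \left(\frac{1}{-47 + 4} + 6676\right) \left(-10399 + 10775\right) = 6 \left(\frac{1}{-43} + 6676\right) 376 = 6 \left(- \frac{1}{43} + 6676\right) 376 = 6 \cdot \frac{287067}{43} \cdot 376 = 6 \cdot \frac{107937192}{43} = \frac{647623152}{43} \approx 1.5061 \cdot 10^{7}$)
$\left(b + 6821\right) - -47511 = \left(\frac{647623152}{43} + 6821\right) - -47511 = \frac{647916455}{43} + 47511 = \frac{649959428}{43}$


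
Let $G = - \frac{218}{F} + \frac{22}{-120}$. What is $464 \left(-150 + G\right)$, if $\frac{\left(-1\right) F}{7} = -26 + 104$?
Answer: $- \frac{31622412}{455} \approx -69500.0$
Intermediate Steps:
$F = -546$ ($F = - 7 \left(-26 + 104\right) = \left(-7\right) 78 = -546$)
$G = \frac{393}{1820}$ ($G = - \frac{218}{-546} + \frac{22}{-120} = \left(-218\right) \left(- \frac{1}{546}\right) + 22 \left(- \frac{1}{120}\right) = \frac{109}{273} - \frac{11}{60} = \frac{393}{1820} \approx 0.21593$)
$464 \left(-150 + G\right) = 464 \left(-150 + \frac{393}{1820}\right) = 464 \left(- \frac{272607}{1820}\right) = - \frac{31622412}{455}$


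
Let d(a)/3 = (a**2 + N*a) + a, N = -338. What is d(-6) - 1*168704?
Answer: -162530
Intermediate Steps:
d(a) = -1011*a + 3*a**2 (d(a) = 3*((a**2 - 338*a) + a) = 3*(a**2 - 337*a) = -1011*a + 3*a**2)
d(-6) - 1*168704 = 3*(-6)*(-337 - 6) - 1*168704 = 3*(-6)*(-343) - 168704 = 6174 - 168704 = -162530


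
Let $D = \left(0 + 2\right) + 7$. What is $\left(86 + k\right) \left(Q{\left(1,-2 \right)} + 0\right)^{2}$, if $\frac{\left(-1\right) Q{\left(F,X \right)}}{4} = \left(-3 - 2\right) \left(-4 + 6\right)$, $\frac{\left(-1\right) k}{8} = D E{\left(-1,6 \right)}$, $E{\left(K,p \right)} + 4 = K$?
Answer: $713600$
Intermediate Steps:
$D = 9$ ($D = 2 + 7 = 9$)
$E{\left(K,p \right)} = -4 + K$
$k = 360$ ($k = - 8 \cdot 9 \left(-4 - 1\right) = - 8 \cdot 9 \left(-5\right) = \left(-8\right) \left(-45\right) = 360$)
$Q{\left(F,X \right)} = 40$ ($Q{\left(F,X \right)} = - 4 \left(-3 - 2\right) \left(-4 + 6\right) = - 4 \left(\left(-5\right) 2\right) = \left(-4\right) \left(-10\right) = 40$)
$\left(86 + k\right) \left(Q{\left(1,-2 \right)} + 0\right)^{2} = \left(86 + 360\right) \left(40 + 0\right)^{2} = 446 \cdot 40^{2} = 446 \cdot 1600 = 713600$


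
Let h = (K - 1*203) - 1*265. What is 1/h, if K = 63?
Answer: -1/405 ≈ -0.0024691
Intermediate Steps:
h = -405 (h = (63 - 1*203) - 1*265 = (63 - 203) - 265 = -140 - 265 = -405)
1/h = 1/(-405) = -1/405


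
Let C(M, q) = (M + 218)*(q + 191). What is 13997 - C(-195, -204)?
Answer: 14296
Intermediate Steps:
C(M, q) = (191 + q)*(218 + M) (C(M, q) = (218 + M)*(191 + q) = (191 + q)*(218 + M))
13997 - C(-195, -204) = 13997 - (41638 + 191*(-195) + 218*(-204) - 195*(-204)) = 13997 - (41638 - 37245 - 44472 + 39780) = 13997 - 1*(-299) = 13997 + 299 = 14296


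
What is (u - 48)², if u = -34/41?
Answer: 4008004/1681 ≈ 2384.3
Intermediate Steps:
u = -34/41 (u = -34*1/41 = -34/41 ≈ -0.82927)
(u - 48)² = (-34/41 - 48)² = (-2002/41)² = 4008004/1681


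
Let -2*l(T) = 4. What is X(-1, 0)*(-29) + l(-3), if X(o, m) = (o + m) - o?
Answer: -2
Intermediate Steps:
l(T) = -2 (l(T) = -½*4 = -2)
X(o, m) = m (X(o, m) = (m + o) - o = m)
X(-1, 0)*(-29) + l(-3) = 0*(-29) - 2 = 0 - 2 = -2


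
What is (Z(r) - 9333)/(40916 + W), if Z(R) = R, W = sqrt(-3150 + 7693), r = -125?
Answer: -386983528/1674114513 + 9458*sqrt(4543)/1674114513 ≈ -0.23078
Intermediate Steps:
W = sqrt(4543) ≈ 67.402
(Z(r) - 9333)/(40916 + W) = (-125 - 9333)/(40916 + sqrt(4543)) = -9458/(40916 + sqrt(4543))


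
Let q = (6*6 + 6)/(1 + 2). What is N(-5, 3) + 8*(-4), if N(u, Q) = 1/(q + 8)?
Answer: -703/22 ≈ -31.955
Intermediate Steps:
q = 14 (q = (36 + 6)/3 = 42*(⅓) = 14)
N(u, Q) = 1/22 (N(u, Q) = 1/(14 + 8) = 1/22)
N(-5, 3) + 8*(-4) = 1/22 + 8*(-4) = 1/22 - 32 = -703/22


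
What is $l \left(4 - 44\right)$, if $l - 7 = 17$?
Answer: $-960$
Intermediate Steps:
$l = 24$ ($l = 7 + 17 = 24$)
$l \left(4 - 44\right) = 24 \left(4 - 44\right) = 24 \left(-40\right) = -960$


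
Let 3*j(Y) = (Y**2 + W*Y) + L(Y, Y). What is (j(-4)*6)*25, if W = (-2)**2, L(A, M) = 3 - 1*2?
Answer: 50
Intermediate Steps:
L(A, M) = 1 (L(A, M) = 3 - 2 = 1)
W = 4
j(Y) = 1/3 + Y**2/3 + 4*Y/3 (j(Y) = ((Y**2 + 4*Y) + 1)/3 = (1 + Y**2 + 4*Y)/3 = 1/3 + Y**2/3 + 4*Y/3)
(j(-4)*6)*25 = ((1/3 + (1/3)*(-4)**2 + (4/3)*(-4))*6)*25 = ((1/3 + (1/3)*16 - 16/3)*6)*25 = ((1/3 + 16/3 - 16/3)*6)*25 = ((1/3)*6)*25 = 2*25 = 50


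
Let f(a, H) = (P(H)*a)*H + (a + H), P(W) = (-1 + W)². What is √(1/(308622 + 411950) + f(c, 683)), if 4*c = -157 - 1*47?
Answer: I*√2103073182148147753217/360286 ≈ 1.2729e+5*I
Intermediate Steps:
c = -51 (c = (-157 - 1*47)/4 = (-157 - 47)/4 = (¼)*(-204) = -51)
f(a, H) = H + a + H*a*(-1 + H)² (f(a, H) = ((-1 + H)²*a)*H + (a + H) = (a*(-1 + H)²)*H + (H + a) = H*a*(-1 + H)² + (H + a) = H + a + H*a*(-1 + H)²)
√(1/(308622 + 411950) + f(c, 683)) = √(1/(308622 + 411950) + (683 - 51 + 683*(-51)*(-1 + 683)²)) = √(1/720572 + (683 - 51 + 683*(-51)*682²)) = √(1/720572 + (683 - 51 + 683*(-51)*465124)) = √(1/720572 + (683 - 51 - 16201664292)) = √(1/720572 - 16201663660) = √(-11674465186813519/720572) = I*√2103073182148147753217/360286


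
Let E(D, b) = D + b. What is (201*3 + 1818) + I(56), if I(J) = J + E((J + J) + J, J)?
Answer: 2701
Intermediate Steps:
I(J) = 5*J (I(J) = J + (((J + J) + J) + J) = J + ((2*J + J) + J) = J + (3*J + J) = J + 4*J = 5*J)
(201*3 + 1818) + I(56) = (201*3 + 1818) + 5*56 = (603 + 1818) + 280 = 2421 + 280 = 2701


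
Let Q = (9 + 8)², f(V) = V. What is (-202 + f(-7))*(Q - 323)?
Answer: 7106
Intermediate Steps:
Q = 289 (Q = 17² = 289)
(-202 + f(-7))*(Q - 323) = (-202 - 7)*(289 - 323) = -209*(-34) = 7106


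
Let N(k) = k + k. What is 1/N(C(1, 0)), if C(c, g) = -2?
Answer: -¼ ≈ -0.25000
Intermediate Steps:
N(k) = 2*k
1/N(C(1, 0)) = 1/(2*(-2)) = 1/(-4) = -¼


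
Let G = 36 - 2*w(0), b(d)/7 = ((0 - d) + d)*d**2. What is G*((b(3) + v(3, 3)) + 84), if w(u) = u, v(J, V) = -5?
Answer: 2844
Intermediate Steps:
b(d) = 0 (b(d) = 7*(((0 - d) + d)*d**2) = 7*((-d + d)*d**2) = 7*(0*d**2) = 7*0 = 0)
G = 36 (G = 36 - 2*0 = 36 + 0 = 36)
G*((b(3) + v(3, 3)) + 84) = 36*((0 - 5) + 84) = 36*(-5 + 84) = 36*79 = 2844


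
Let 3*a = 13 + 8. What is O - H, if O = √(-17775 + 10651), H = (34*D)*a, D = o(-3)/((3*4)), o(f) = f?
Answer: 119/2 + 2*I*√1781 ≈ 59.5 + 84.404*I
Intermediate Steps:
a = 7 (a = (13 + 8)/3 = (⅓)*21 = 7)
D = -¼ (D = -3/(3*4) = -3/12 = -3*1/12 = -¼ ≈ -0.25000)
H = -119/2 (H = (34*(-¼))*7 = -17/2*7 = -119/2 ≈ -59.500)
O = 2*I*√1781 (O = √(-7124) = 2*I*√1781 ≈ 84.404*I)
O - H = 2*I*√1781 - 1*(-119/2) = 2*I*√1781 + 119/2 = 119/2 + 2*I*√1781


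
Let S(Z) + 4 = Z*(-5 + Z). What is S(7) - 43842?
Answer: -43832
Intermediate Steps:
S(Z) = -4 + Z*(-5 + Z)
S(7) - 43842 = (-4 + 7² - 5*7) - 43842 = (-4 + 49 - 35) - 43842 = 10 - 43842 = -43832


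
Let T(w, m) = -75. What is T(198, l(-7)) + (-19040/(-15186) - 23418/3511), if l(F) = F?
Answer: -2143814879/26659023 ≈ -80.416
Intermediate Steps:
T(198, l(-7)) + (-19040/(-15186) - 23418/3511) = -75 + (-19040/(-15186) - 23418/3511) = -75 + (-19040*(-1/15186) - 23418*1/3511) = -75 + (9520/7593 - 23418/3511) = -75 - 144388154/26659023 = -2143814879/26659023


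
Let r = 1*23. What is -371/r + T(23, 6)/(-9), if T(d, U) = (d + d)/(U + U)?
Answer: -20563/1242 ≈ -16.556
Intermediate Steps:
r = 23
T(d, U) = d/U (T(d, U) = (2*d)/((2*U)) = (2*d)*(1/(2*U)) = d/U)
-371/r + T(23, 6)/(-9) = -371/23 + (23/6)/(-9) = -371*1/23 + (23*(1/6))*(-1/9) = -371/23 + (23/6)*(-1/9) = -371/23 - 23/54 = -20563/1242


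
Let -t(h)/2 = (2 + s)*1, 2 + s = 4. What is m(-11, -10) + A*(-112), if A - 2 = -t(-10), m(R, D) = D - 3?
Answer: -1133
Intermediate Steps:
s = 2 (s = -2 + 4 = 2)
t(h) = -8 (t(h) = -2*(2 + 2) = -8)
m(R, D) = -3 + D
A = 10 (A = 2 - 1*(-8) = 2 + 8 = 10)
m(-11, -10) + A*(-112) = (-3 - 10) + 10*(-112) = -13 - 1120 = -1133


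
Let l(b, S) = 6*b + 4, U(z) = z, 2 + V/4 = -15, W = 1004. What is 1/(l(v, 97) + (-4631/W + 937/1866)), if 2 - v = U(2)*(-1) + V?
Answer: 936732/404564803 ≈ 0.0023154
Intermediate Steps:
V = -68 (V = -8 + 4*(-15) = -8 - 60 = -68)
v = 72 (v = 2 - (2*(-1) - 68) = 2 - (-2 - 68) = 2 - 1*(-70) = 2 + 70 = 72)
l(b, S) = 4 + 6*b
1/(l(v, 97) + (-4631/W + 937/1866)) = 1/((4 + 6*72) + (-4631/1004 + 937/1866)) = 1/((4 + 432) + (-4631*1/1004 + 937*(1/1866))) = 1/(436 + (-4631/1004 + 937/1866)) = 1/(436 - 3850349/936732) = 1/(404564803/936732) = 936732/404564803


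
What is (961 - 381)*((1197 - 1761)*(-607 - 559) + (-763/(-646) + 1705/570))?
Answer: 369600185420/969 ≈ 3.8142e+8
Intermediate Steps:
(961 - 381)*((1197 - 1761)*(-607 - 559) + (-763/(-646) + 1705/570)) = 580*(-564*(-1166) + (-763*(-1/646) + 1705*(1/570))) = 580*(657624 + (763/646 + 341/114)) = 580*(657624 + 4043/969) = 580*(637241699/969) = 369600185420/969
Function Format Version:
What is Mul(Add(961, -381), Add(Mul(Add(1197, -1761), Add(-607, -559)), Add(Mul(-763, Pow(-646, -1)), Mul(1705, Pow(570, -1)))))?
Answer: Rational(369600185420, 969) ≈ 3.8142e+8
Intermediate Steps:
Mul(Add(961, -381), Add(Mul(Add(1197, -1761), Add(-607, -559)), Add(Mul(-763, Pow(-646, -1)), Mul(1705, Pow(570, -1))))) = Mul(580, Add(Mul(-564, -1166), Add(Mul(-763, Rational(-1, 646)), Mul(1705, Rational(1, 570))))) = Mul(580, Add(657624, Add(Rational(763, 646), Rational(341, 114)))) = Mul(580, Add(657624, Rational(4043, 969))) = Mul(580, Rational(637241699, 969)) = Rational(369600185420, 969)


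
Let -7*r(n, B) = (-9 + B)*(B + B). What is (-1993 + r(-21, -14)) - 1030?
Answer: -3115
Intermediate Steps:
r(n, B) = -2*B*(-9 + B)/7 (r(n, B) = -(-9 + B)*(B + B)/7 = -(-9 + B)*2*B/7 = -2*B*(-9 + B)/7)
(-1993 + r(-21, -14)) - 1030 = (-1993 + (2/7)*(-14)*(9 - 1*(-14))) - 1030 = (-1993 + (2/7)*(-14)*(9 + 14)) - 1030 = (-1993 + (2/7)*(-14)*23) - 1030 = (-1993 - 92) - 1030 = -2085 - 1030 = -3115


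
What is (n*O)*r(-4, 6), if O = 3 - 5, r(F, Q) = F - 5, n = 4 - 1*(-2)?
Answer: 108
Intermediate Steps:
n = 6 (n = 4 + 2 = 6)
r(F, Q) = -5 + F
O = -2
(n*O)*r(-4, 6) = (6*(-2))*(-5 - 4) = -12*(-9) = 108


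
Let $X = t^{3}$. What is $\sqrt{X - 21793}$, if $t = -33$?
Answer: $i \sqrt{57730} \approx 240.27 i$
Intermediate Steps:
$X = -35937$ ($X = \left(-33\right)^{3} = -35937$)
$\sqrt{X - 21793} = \sqrt{-35937 - 21793} = \sqrt{-57730} = i \sqrt{57730}$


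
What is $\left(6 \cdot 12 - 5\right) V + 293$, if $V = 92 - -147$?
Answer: $16306$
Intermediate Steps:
$V = 239$ ($V = 92 + 147 = 239$)
$\left(6 \cdot 12 - 5\right) V + 293 = \left(6 \cdot 12 - 5\right) 239 + 293 = \left(72 - 5\right) 239 + 293 = 67 \cdot 239 + 293 = 16013 + 293 = 16306$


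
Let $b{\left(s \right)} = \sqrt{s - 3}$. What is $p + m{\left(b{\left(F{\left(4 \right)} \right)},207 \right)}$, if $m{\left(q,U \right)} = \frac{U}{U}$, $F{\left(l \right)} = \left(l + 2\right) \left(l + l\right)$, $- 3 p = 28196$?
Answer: $- \frac{28193}{3} \approx -9397.7$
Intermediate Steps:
$p = - \frac{28196}{3}$ ($p = \left(- \frac{1}{3}\right) 28196 = - \frac{28196}{3} \approx -9398.7$)
$F{\left(l \right)} = 2 l \left(2 + l\right)$ ($F{\left(l \right)} = \left(2 + l\right) 2 l = 2 l \left(2 + l\right)$)
$b{\left(s \right)} = \sqrt{-3 + s}$
$m{\left(q,U \right)} = 1$
$p + m{\left(b{\left(F{\left(4 \right)} \right)},207 \right)} = - \frac{28196}{3} + 1 = - \frac{28193}{3}$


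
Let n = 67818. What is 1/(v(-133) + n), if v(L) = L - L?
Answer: 1/67818 ≈ 1.4745e-5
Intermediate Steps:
v(L) = 0
1/(v(-133) + n) = 1/(0 + 67818) = 1/67818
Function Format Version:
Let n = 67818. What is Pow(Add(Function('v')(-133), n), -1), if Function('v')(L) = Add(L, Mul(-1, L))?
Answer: Rational(1, 67818) ≈ 1.4745e-5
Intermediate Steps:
Function('v')(L) = 0
Pow(Add(Function('v')(-133), n), -1) = Pow(Add(0, 67818), -1) = Pow(67818, -1) = Rational(1, 67818)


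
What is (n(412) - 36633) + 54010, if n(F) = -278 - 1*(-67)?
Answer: 17166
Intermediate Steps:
n(F) = -211 (n(F) = -278 + 67 = -211)
(n(412) - 36633) + 54010 = (-211 - 36633) + 54010 = -36844 + 54010 = 17166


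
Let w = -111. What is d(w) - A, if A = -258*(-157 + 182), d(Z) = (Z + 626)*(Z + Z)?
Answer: -107880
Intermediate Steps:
d(Z) = 2*Z*(626 + Z) (d(Z) = (626 + Z)*(2*Z) = 2*Z*(626 + Z))
A = -6450 (A = -258*25 = -6450)
d(w) - A = 2*(-111)*(626 - 111) - 1*(-6450) = 2*(-111)*515 + 6450 = -114330 + 6450 = -107880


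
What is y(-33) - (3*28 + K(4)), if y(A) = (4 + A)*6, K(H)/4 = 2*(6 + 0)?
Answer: -306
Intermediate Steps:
K(H) = 48 (K(H) = 4*(2*(6 + 0)) = 4*(2*6) = 4*12 = 48)
y(A) = 24 + 6*A
y(-33) - (3*28 + K(4)) = (24 + 6*(-33)) - (3*28 + 48) = (24 - 198) - (84 + 48) = -174 - 1*132 = -174 - 132 = -306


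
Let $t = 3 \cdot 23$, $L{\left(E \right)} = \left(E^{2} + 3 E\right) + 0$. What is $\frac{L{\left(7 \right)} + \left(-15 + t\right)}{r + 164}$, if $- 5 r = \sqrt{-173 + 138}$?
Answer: $\frac{101680}{134487} + \frac{124 i \sqrt{35}}{134487} \approx 0.75606 + 0.0054548 i$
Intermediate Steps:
$L{\left(E \right)} = E^{2} + 3 E$
$t = 69$
$r = - \frac{i \sqrt{35}}{5}$ ($r = - \frac{\sqrt{-173 + 138}}{5} = - \frac{\sqrt{-35}}{5} = - \frac{i \sqrt{35}}{5} \approx - 1.1832 i$)
$\frac{L{\left(7 \right)} + \left(-15 + t\right)}{r + 164} = \frac{7 \left(3 + 7\right) + \left(-15 + 69\right)}{- \frac{i \sqrt{35}}{5} + 164} = \frac{7 \cdot 10 + 54}{164 - \frac{i \sqrt{35}}{5}} = \frac{70 + 54}{164 - \frac{i \sqrt{35}}{5}} = \frac{124}{164 - \frac{i \sqrt{35}}{5}}$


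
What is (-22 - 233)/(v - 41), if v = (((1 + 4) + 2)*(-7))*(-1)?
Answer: -255/8 ≈ -31.875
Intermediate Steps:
v = 49 (v = ((5 + 2)*(-7))*(-1) = (7*(-7))*(-1) = -49*(-1) = 49)
(-22 - 233)/(v - 41) = (-22 - 233)/(49 - 41) = -255/8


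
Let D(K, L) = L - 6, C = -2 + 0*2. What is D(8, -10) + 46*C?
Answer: -108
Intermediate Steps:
C = -2 (C = -2 + 0 = -2)
D(K, L) = -6 + L
D(8, -10) + 46*C = (-6 - 10) + 46*(-2) = -16 - 92 = -108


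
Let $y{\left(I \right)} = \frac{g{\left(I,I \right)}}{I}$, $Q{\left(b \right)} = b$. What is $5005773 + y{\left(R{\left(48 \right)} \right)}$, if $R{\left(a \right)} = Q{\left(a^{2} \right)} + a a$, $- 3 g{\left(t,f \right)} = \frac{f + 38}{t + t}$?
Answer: $\frac{318872705824493}{63700992} \approx 5.0058 \cdot 10^{6}$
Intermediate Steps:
$g{\left(t,f \right)} = - \frac{38 + f}{6 t}$ ($g{\left(t,f \right)} = - \frac{\left(f + 38\right) \frac{1}{t + t}}{3} = - \frac{\left(38 + f\right) \frac{1}{2 t}}{3} = - \frac{\frac{1}{2} \frac{1}{t} \left(38 + f\right)}{3} = - \frac{38 + f}{6 t}$)
$R{\left(a \right)} = 2 a^{2}$ ($R{\left(a \right)} = a^{2} + a a = a^{2} + a^{2} = 2 a^{2}$)
$y{\left(I \right)} = \frac{-38 - I}{6 I^{2}}$ ($y{\left(I \right)} = \frac{\frac{1}{6} \frac{1}{I} \left(-38 - I\right)}{I} = \frac{-38 - I}{6 I^{2}}$)
$5005773 + y{\left(R{\left(48 \right)} \right)} = 5005773 + \frac{-38 - 2 \cdot 48^{2}}{6 \cdot 21233664} = 5005773 + \frac{-38 - 2 \cdot 2304}{6 \cdot 21233664} = 5005773 + \frac{-38 - 4608}{6 \cdot 21233664} = 5005773 + \frac{1}{6} \cdot \frac{1}{21233664} \left(-38 - 4608\right) = 5005773 + \frac{1}{6} \cdot \frac{1}{21233664} \left(-4646\right) = 5005773 - \frac{2323}{63700992} = \frac{318872705824493}{63700992}$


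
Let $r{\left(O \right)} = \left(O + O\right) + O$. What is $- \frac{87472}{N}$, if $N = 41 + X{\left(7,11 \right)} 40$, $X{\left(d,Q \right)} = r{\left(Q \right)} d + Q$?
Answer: $- \frac{87472}{9721} \approx -8.9982$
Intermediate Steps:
$r{\left(O \right)} = 3 O$ ($r{\left(O \right)} = 2 O + O = 3 O$)
$X{\left(d,Q \right)} = Q + 3 Q d$ ($X{\left(d,Q \right)} = 3 Q d + Q = Q + 3 Q d$)
$N = 9721$ ($N = 41 + 11 \left(1 + 3 \cdot 7\right) 40 = 41 + 11 \left(1 + 21\right) 40 = 41 + 11 \cdot 22 \cdot 40 = 41 + 242 \cdot 40 = 41 + 9680 = 9721$)
$- \frac{87472}{N} = - \frac{87472}{9721}$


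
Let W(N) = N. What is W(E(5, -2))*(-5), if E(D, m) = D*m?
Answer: 50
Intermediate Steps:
W(E(5, -2))*(-5) = (5*(-2))*(-5) = -10*(-5) = 50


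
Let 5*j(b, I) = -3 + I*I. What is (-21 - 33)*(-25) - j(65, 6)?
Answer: 6717/5 ≈ 1343.4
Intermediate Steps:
j(b, I) = -⅗ + I²/5 (j(b, I) = (-3 + I*I)/5 = (-3 + I²)/5 = -⅗ + I²/5)
(-21 - 33)*(-25) - j(65, 6) = (-21 - 33)*(-25) - (-⅗ + (⅕)*6²) = -54*(-25) - (-⅗ + (⅕)*36) = 1350 - (-⅗ + 36/5) = 1350 - 1*33/5 = 1350 - 33/5 = 6717/5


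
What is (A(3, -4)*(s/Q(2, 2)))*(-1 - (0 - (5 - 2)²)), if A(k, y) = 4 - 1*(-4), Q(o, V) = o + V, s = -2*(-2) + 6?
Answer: 160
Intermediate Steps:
s = 10 (s = 4 + 6 = 10)
Q(o, V) = V + o
A(k, y) = 8 (A(k, y) = 4 + 4 = 8)
(A(3, -4)*(s/Q(2, 2)))*(-1 - (0 - (5 - 2)²)) = (8*(10/(2 + 2)))*(-1 - (0 - (5 - 2)²)) = (8*(10/4))*(-1 - (0 - 1*3²)) = (8*(10*(¼)))*(-1 - (0 - 1*9)) = (8*(5/2))*(-1 - (0 - 9)) = 20*(-1 - 1*(-9)) = 20*(-1 + 9) = 20*8 = 160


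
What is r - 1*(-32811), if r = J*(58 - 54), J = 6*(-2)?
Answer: 32763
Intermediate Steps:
J = -12
r = -48 (r = -12*(58 - 54) = -12*4 = -48)
r - 1*(-32811) = -48 - 1*(-32811) = -48 + 32811 = 32763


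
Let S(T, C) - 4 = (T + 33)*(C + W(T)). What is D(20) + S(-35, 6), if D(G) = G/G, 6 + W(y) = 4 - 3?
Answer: 3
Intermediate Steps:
W(y) = -5 (W(y) = -6 + (4 - 3) = -6 + 1 = -5)
S(T, C) = 4 + (-5 + C)*(33 + T) (S(T, C) = 4 + (T + 33)*(C - 5) = 4 + (33 + T)*(-5 + C) = 4 + (-5 + C)*(33 + T))
D(G) = 1
D(20) + S(-35, 6) = 1 + (-161 - 5*(-35) + 33*6 + 6*(-35)) = 1 + (-161 + 175 + 198 - 210) = 1 + 2 = 3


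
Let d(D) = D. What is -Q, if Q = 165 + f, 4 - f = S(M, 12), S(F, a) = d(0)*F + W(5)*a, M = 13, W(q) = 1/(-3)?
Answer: -173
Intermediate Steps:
W(q) = -1/3
S(F, a) = -a/3 (S(F, a) = 0*F - a/3 = 0 - a/3 = -a/3)
f = 8 (f = 4 - (-1)*12/3 = 4 - 1*(-4) = 4 + 4 = 8)
Q = 173 (Q = 165 + 8 = 173)
-Q = -1*173 = -173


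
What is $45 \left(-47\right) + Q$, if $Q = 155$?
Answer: $-1960$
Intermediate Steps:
$45 \left(-47\right) + Q = 45 \left(-47\right) + 155 = -2115 + 155 = -1960$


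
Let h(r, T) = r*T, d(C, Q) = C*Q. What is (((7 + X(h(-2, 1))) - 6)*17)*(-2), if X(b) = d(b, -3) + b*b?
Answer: -374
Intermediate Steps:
h(r, T) = T*r
X(b) = b² - 3*b (X(b) = b*(-3) + b*b = -3*b + b² = b² - 3*b)
(((7 + X(h(-2, 1))) - 6)*17)*(-2) = (((7 + (1*(-2))*(-3 + 1*(-2))) - 6)*17)*(-2) = (((7 - 2*(-3 - 2)) - 6)*17)*(-2) = (((7 - 2*(-5)) - 6)*17)*(-2) = (((7 + 10) - 6)*17)*(-2) = ((17 - 6)*17)*(-2) = (11*17)*(-2) = 187*(-2) = -374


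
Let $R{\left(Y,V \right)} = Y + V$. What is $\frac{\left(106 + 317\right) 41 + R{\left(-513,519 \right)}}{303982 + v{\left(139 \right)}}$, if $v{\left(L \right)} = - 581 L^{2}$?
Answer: $- \frac{17349}{10921519} \approx -0.0015885$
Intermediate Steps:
$R{\left(Y,V \right)} = V + Y$
$\frac{\left(106 + 317\right) 41 + R{\left(-513,519 \right)}}{303982 + v{\left(139 \right)}} = \frac{\left(106 + 317\right) 41 + \left(519 - 513\right)}{303982 - 581 \cdot 139^{2}} = \frac{423 \cdot 41 + 6}{303982 - 11225501} = \frac{17343 + 6}{303982 - 11225501} = \frac{17349}{-10921519} = 17349 \left(- \frac{1}{10921519}\right) = - \frac{17349}{10921519}$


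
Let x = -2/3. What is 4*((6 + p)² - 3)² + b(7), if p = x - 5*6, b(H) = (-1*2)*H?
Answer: 118765270/81 ≈ 1.4662e+6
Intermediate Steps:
b(H) = -2*H
x = -⅔ (x = -2*⅓ = -⅔ ≈ -0.66667)
p = -92/3 (p = -⅔ - 5*6 = -⅔ - 30 = -92/3 ≈ -30.667)
4*((6 + p)² - 3)² + b(7) = 4*((6 - 92/3)² - 3)² - 2*7 = 4*((-74/3)² - 3)² - 14 = 4*(5476/9 - 3)² - 14 = 4*(5449/9)² - 14 = 4*(29691601/81) - 14 = 118766404/81 - 14 = 118765270/81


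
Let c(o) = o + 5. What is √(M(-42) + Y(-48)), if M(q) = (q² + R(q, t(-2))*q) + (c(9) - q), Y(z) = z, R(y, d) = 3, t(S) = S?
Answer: √1646 ≈ 40.571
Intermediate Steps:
c(o) = 5 + o
M(q) = 14 + q² + 2*q (M(q) = (q² + 3*q) + ((5 + 9) - q) = (q² + 3*q) + (14 - q) = 14 + q² + 2*q)
√(M(-42) + Y(-48)) = √((14 + (-42)² + 2*(-42)) - 48) = √((14 + 1764 - 84) - 48) = √(1694 - 48) = √1646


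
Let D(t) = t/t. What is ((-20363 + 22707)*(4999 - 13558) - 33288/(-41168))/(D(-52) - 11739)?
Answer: 103240571055/60403748 ≈ 1709.2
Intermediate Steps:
D(t) = 1
((-20363 + 22707)*(4999 - 13558) - 33288/(-41168))/(D(-52) - 11739) = ((-20363 + 22707)*(4999 - 13558) - 33288/(-41168))/(1 - 11739) = (2344*(-8559) - 33288*(-1/41168))/(-11738) = (-20062296 + 4161/5146)*(-1/11738) = -103240571055/5146*(-1/11738) = 103240571055/60403748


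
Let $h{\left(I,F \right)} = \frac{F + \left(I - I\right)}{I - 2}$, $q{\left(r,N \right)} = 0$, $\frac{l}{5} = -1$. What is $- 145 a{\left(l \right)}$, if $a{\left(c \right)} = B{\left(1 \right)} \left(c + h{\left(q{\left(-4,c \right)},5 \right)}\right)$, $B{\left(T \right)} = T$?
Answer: $\frac{2175}{2} \approx 1087.5$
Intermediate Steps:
$l = -5$ ($l = 5 \left(-1\right) = -5$)
$h{\left(I,F \right)} = \frac{F}{-2 + I}$ ($h{\left(I,F \right)} = \frac{F + 0}{-2 + I} = \frac{F}{-2 + I}$)
$a{\left(c \right)} = - \frac{5}{2} + c$ ($a{\left(c \right)} = 1 \left(c + \frac{5}{-2 + 0}\right) = 1 \left(c + \frac{5}{-2}\right) = 1 \left(c + 5 \left(- \frac{1}{2}\right)\right) = 1 \left(c - \frac{5}{2}\right) = 1 \left(- \frac{5}{2} + c\right) = - \frac{5}{2} + c$)
$- 145 a{\left(l \right)} = - 145 \left(- \frac{5}{2} - 5\right) = \left(-145\right) \left(- \frac{15}{2}\right) = \frac{2175}{2}$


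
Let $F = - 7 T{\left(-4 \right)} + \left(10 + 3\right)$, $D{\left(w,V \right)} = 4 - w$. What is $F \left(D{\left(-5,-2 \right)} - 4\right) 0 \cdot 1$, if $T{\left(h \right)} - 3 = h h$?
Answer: $0$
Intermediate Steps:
$T{\left(h \right)} = 3 + h^{2}$ ($T{\left(h \right)} = 3 + h h = 3 + h^{2}$)
$F = -120$ ($F = - 7 \left(3 + \left(-4\right)^{2}\right) + \left(10 + 3\right) = - 7 \left(3 + 16\right) + 13 = \left(-7\right) 19 + 13 = -133 + 13 = -120$)
$F \left(D{\left(-5,-2 \right)} - 4\right) 0 \cdot 1 = - 120 \left(\left(4 - -5\right) - 4\right) 0 \cdot 1 = - 120 \left(\left(4 + 5\right) - 4\right) 0 = - 120 \left(9 - 4\right) 0 = - 120 \cdot 5 \cdot 0 = \left(-120\right) 0 = 0$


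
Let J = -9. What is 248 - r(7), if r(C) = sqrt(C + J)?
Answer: 248 - I*sqrt(2) ≈ 248.0 - 1.4142*I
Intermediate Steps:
r(C) = sqrt(-9 + C) (r(C) = sqrt(C - 9) = sqrt(-9 + C))
248 - r(7) = 248 - sqrt(-9 + 7) = 248 - sqrt(-2) = 248 - I*sqrt(2)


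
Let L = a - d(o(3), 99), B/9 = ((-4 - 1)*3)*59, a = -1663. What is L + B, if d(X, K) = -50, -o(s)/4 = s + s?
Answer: -9578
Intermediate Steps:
o(s) = -8*s (o(s) = -4*(s + s) = -8*s)
B = -7965 (B = 9*(((-4 - 1)*3)*59) = 9*(-5*3*59) = 9*(-15*59) = 9*(-885) = -7965)
L = -1613 (L = -1663 - 1*(-50) = -1663 + 50 = -1613)
L + B = -1613 - 7965 = -9578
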